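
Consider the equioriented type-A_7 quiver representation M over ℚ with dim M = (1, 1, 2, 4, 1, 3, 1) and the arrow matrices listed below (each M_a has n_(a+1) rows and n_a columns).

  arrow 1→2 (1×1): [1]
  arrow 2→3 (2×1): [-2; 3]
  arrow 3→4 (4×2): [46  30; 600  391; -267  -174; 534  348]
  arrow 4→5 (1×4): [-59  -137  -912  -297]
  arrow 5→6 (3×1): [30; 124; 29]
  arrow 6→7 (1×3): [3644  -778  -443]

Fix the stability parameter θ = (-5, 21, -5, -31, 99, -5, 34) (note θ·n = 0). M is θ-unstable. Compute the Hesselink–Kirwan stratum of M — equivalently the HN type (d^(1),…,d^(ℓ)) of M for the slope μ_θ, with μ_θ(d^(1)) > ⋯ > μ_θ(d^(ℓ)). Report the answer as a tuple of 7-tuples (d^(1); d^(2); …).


Via rank(M_{q-1}∘⋯∘M_p): M ≅ I[1,7], I[3,4], I[4,4]^2, I[6,6]^2.
μ_θ-semistable layers: μ^(1)=128/3; μ^(2)=-5; μ^(3)=-18; μ^(4)=-31

((0, 0, 0, 0, 1, 1, 1); (1, 1, 1, 1, 0, 2, 0); (0, 0, 1, 1, 0, 0, 0); (0, 0, 0, 2, 0, 0, 0))


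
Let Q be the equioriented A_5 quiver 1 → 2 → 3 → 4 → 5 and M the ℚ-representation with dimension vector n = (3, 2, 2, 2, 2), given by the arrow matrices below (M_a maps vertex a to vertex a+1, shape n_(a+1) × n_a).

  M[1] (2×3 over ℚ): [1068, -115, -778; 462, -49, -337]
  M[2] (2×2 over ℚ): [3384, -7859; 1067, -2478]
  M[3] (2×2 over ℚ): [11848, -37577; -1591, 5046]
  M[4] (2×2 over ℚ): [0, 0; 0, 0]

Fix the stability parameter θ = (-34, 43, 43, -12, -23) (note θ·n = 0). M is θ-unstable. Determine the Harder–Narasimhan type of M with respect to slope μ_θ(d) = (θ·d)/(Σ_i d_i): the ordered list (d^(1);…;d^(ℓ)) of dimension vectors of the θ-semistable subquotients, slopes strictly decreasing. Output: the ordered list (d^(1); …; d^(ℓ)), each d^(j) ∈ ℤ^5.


Barcode: M ≅ I[1,1], I[1,4]^2, I[5,5]^2. HN layers by μ_θ (3 steps, strictly decreasing):
  μ^(1)=74/3; μ^(2)=-23; μ^(3)=-34

((0, 2, 2, 2, 0); (0, 0, 0, 0, 2); (3, 0, 0, 0, 0))


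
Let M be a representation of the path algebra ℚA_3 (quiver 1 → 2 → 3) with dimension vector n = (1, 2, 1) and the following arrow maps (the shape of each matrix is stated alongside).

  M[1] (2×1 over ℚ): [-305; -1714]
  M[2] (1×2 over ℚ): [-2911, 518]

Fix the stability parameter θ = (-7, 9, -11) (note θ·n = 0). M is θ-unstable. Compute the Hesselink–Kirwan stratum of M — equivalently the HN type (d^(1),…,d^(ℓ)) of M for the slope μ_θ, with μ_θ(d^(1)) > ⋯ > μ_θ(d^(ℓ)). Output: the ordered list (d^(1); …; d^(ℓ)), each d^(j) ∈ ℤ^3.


Barcode: M ≅ I[1,3], I[2,2]. HN layers by μ_θ (3 steps, strictly decreasing):
  μ^(1)=9; μ^(2)=-1; μ^(3)=-7

((0, 1, 0); (0, 1, 1); (1, 0, 0))


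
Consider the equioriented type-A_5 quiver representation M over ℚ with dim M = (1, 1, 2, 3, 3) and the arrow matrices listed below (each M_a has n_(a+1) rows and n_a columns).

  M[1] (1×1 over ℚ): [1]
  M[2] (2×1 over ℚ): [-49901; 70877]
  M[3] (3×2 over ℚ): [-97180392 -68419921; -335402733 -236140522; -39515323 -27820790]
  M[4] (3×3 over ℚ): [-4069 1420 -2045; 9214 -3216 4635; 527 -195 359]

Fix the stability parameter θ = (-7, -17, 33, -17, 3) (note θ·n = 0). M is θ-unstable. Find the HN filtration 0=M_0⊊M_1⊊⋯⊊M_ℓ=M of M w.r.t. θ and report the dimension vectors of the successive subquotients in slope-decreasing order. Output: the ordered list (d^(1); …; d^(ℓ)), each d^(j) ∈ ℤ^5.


Barcode: M ≅ I[1,5], I[3,5], I[4,5]. HN layers by μ_θ (4 steps, strictly decreasing):
  μ^(1)=19/3; μ^(2)=3; μ^(3)=-12; μ^(4)=-17

((0, 0, 2, 2, 2); (0, 0, 0, 0, 1); (1, 1, 0, 0, 0); (0, 0, 0, 1, 0))


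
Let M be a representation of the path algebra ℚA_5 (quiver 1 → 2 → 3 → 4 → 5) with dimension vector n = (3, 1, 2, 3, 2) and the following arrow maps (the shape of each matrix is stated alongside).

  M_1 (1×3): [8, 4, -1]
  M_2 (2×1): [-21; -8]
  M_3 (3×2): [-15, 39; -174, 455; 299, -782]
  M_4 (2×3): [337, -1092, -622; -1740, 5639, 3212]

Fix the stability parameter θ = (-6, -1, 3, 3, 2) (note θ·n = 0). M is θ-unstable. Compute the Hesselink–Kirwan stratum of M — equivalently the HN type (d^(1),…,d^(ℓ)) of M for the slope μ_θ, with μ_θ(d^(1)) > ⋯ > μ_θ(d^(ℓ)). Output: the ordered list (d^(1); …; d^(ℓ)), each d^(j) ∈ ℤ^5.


Via rank(M_{q-1}∘⋯∘M_p): M ≅ I[1,1]^2, I[1,5], I[3,5], I[4,4].
μ_θ-semistable layers: μ^(1)=3; μ^(2)=8/3; μ^(3)=-1; μ^(4)=-6

((0, 0, 0, 1, 0); (0, 0, 2, 2, 2); (0, 1, 0, 0, 0); (3, 0, 0, 0, 0))


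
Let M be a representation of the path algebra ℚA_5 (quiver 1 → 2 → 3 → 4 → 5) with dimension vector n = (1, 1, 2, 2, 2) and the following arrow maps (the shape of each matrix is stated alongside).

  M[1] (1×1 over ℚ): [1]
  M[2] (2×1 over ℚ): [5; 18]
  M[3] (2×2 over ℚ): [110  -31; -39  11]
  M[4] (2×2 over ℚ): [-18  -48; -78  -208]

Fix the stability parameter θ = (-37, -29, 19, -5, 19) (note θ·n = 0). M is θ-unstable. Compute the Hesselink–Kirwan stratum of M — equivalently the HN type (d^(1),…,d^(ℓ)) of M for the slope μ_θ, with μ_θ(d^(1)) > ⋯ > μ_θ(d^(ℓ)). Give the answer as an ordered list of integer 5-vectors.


Interval decomposition of M: I[1,4], I[3,5], I[5,5].
HN type (ℓ=4): μ^(1)=19; μ^(2)=7; μ^(3)=-29; μ^(4)=-37

((0, 0, 0, 0, 2); (0, 0, 2, 2, 0); (0, 1, 0, 0, 0); (1, 0, 0, 0, 0))


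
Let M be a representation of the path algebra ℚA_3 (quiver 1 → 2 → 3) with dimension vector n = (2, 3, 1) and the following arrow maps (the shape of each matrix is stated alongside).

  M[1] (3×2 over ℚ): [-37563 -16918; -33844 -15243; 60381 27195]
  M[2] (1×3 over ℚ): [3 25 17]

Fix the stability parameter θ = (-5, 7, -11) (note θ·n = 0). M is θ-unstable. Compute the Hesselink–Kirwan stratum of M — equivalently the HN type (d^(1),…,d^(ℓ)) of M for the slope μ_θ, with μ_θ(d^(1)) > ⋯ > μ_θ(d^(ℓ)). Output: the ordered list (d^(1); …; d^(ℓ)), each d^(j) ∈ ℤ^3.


Barcode: M ≅ I[1,2], I[1,3], I[2,2]. HN layers by μ_θ (3 steps, strictly decreasing):
  μ^(1)=7; μ^(2)=-2; μ^(3)=-5

((0, 2, 0); (0, 1, 1); (2, 0, 0))


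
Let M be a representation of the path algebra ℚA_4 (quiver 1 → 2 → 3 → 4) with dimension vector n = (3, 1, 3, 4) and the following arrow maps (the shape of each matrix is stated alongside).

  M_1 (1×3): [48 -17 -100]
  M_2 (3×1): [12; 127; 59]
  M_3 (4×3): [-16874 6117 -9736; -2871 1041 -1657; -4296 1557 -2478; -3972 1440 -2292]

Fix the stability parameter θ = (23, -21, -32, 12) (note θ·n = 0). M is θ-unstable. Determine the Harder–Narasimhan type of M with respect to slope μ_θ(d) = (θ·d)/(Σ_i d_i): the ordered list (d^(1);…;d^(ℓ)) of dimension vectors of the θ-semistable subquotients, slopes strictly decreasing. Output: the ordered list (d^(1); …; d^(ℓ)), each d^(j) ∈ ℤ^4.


Via rank(M_{q-1}∘⋯∘M_p): M ≅ I[1,1]^2, I[1,4], I[3,3], I[3,4], I[4,4]^2.
μ_θ-semistable layers: μ^(1)=23; μ^(2)=12; μ^(3)=-10; μ^(4)=-32

((2, 0, 0, 0); (0, 0, 0, 4); (1, 1, 1, 0); (0, 0, 2, 0))


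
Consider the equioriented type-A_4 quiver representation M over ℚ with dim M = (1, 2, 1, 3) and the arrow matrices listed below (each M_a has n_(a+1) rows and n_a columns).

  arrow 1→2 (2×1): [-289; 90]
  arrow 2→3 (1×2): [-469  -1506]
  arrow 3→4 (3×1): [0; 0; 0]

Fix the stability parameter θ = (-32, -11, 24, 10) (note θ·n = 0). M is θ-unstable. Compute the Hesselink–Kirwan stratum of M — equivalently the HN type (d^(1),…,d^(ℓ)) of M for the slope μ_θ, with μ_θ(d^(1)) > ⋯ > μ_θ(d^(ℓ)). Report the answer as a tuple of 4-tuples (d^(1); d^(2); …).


Barcode: M ≅ I[1,3], I[2,2], I[4,4]^3. HN layers by μ_θ (4 steps, strictly decreasing):
  μ^(1)=24; μ^(2)=10; μ^(3)=-11; μ^(4)=-32

((0, 0, 1, 0); (0, 0, 0, 3); (0, 2, 0, 0); (1, 0, 0, 0))


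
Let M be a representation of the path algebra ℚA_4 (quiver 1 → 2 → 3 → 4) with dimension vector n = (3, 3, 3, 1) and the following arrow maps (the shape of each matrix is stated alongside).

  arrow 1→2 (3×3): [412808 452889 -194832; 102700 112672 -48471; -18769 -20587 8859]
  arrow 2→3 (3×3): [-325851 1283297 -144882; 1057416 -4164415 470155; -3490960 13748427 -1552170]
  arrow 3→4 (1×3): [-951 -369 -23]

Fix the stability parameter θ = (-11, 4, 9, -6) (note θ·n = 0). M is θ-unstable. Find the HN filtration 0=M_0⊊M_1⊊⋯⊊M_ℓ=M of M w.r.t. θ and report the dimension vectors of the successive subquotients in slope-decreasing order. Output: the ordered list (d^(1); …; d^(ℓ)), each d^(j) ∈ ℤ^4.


Barcode: M ≅ I[1,3]^2, I[1,4]. HN layers by μ_θ (4 steps, strictly decreasing):
  μ^(1)=9; μ^(2)=4; μ^(3)=7/3; μ^(4)=-11

((0, 0, 2, 0); (0, 2, 0, 0); (0, 1, 1, 1); (3, 0, 0, 0))


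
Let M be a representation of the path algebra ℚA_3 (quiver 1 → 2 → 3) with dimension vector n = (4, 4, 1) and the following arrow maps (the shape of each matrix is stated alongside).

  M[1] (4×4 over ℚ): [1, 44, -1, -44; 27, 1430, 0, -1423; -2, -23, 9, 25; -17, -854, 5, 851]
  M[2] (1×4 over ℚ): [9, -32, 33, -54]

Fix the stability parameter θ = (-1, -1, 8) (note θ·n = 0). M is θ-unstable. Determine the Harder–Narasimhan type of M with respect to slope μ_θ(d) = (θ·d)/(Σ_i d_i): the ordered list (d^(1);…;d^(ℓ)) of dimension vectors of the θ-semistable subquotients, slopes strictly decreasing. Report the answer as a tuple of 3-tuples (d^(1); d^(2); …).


Interval decomposition of M: I[1,2]^3, I[1,3].
HN type (ℓ=2): μ^(1)=8; μ^(2)=-1

((0, 0, 1); (4, 4, 0))


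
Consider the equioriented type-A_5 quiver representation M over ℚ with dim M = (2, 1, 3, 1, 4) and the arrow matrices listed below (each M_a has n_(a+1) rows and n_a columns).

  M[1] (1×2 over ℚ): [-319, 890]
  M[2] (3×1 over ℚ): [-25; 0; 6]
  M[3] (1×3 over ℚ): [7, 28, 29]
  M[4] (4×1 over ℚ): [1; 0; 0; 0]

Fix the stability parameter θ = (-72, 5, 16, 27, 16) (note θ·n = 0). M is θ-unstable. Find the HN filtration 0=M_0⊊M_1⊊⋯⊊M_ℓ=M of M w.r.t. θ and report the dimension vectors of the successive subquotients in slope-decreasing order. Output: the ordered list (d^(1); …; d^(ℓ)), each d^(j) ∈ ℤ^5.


Via rank(M_{q-1}∘⋯∘M_p): M ≅ I[1,1], I[1,5], I[3,3]^2, I[5,5]^3.
μ_θ-semistable layers: μ^(1)=43/2; μ^(2)=16; μ^(3)=5; μ^(4)=-72

((0, 0, 0, 1, 1); (0, 0, 3, 0, 3); (0, 1, 0, 0, 0); (2, 0, 0, 0, 0))


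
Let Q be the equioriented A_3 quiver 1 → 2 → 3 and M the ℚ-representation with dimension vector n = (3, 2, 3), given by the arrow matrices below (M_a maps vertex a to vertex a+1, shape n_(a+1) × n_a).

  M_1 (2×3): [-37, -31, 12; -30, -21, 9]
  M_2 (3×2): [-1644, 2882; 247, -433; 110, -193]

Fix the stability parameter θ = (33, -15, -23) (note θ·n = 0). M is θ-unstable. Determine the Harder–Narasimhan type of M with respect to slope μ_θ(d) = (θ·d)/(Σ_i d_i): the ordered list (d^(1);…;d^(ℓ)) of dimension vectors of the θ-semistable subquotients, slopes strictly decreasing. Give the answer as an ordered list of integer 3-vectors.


Barcode: M ≅ I[1,1], I[1,3]^2, I[3,3]. HN layers by μ_θ (3 steps, strictly decreasing):
  μ^(1)=33; μ^(2)=-5/3; μ^(3)=-23

((1, 0, 0); (2, 2, 2); (0, 0, 1))


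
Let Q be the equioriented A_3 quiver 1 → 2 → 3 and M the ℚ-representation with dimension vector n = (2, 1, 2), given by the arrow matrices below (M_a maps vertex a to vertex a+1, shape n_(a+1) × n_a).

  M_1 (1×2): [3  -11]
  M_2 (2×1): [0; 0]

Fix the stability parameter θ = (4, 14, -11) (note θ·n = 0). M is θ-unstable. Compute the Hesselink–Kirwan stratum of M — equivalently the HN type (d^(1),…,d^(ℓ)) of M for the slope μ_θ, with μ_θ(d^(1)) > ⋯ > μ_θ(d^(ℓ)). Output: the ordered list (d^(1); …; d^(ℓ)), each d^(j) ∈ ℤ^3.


Interval decomposition of M: I[1,1], I[1,2], I[3,3]^2.
HN type (ℓ=3): μ^(1)=14; μ^(2)=4; μ^(3)=-11

((0, 1, 0); (2, 0, 0); (0, 0, 2))


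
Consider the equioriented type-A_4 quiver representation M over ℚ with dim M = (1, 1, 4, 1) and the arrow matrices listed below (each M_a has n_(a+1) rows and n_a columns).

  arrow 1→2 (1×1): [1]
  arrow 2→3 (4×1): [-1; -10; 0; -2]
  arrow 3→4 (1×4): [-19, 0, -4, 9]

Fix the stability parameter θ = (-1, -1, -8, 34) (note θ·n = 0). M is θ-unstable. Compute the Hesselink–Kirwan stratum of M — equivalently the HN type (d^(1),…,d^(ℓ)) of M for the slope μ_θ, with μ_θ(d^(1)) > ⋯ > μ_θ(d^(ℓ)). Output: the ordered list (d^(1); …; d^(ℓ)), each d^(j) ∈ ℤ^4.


Barcode: M ≅ I[1,4], I[3,3]^3. HN layers by μ_θ (3 steps, strictly decreasing):
  μ^(1)=34; μ^(2)=-10/3; μ^(3)=-8

((0, 0, 0, 1); (1, 1, 1, 0); (0, 0, 3, 0))


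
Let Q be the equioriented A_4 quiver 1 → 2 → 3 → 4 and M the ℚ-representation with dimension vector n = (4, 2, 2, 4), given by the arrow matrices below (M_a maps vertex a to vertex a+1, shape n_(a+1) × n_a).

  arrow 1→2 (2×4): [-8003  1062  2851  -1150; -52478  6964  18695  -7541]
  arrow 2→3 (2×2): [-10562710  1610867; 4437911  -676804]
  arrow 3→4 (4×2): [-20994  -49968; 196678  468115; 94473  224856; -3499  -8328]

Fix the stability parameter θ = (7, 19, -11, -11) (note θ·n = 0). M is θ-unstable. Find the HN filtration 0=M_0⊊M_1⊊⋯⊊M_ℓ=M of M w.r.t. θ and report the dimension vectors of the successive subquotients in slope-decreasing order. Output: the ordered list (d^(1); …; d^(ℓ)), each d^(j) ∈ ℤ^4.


Barcode: M ≅ I[1,1]^2, I[1,4]^2, I[4,4]^2. HN layers by μ_θ (3 steps, strictly decreasing):
  μ^(1)=7; μ^(2)=1; μ^(3)=-11

((2, 0, 0, 0); (2, 2, 2, 2); (0, 0, 0, 2))


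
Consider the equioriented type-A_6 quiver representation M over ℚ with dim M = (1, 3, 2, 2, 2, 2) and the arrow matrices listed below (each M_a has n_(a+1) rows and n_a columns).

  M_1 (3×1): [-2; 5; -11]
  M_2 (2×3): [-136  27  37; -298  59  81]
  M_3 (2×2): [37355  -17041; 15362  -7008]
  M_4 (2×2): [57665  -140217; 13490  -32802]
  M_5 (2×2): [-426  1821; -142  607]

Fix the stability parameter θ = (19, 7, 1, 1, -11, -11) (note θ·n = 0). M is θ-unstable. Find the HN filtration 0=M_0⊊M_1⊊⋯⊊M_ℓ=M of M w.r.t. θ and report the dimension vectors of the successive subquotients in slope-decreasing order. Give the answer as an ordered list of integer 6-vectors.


Via rank(M_{q-1}∘⋯∘M_p): M ≅ I[1,2], I[2,4], I[2,5], I[5,6], I[6,6].
μ_θ-semistable layers: μ^(1)=13; μ^(2)=3; μ^(3)=-1/2; μ^(4)=-11

((1, 1, 0, 0, 0, 0); (0, 1, 1, 1, 0, 0); (0, 1, 1, 1, 1, 0); (0, 0, 0, 0, 1, 2))


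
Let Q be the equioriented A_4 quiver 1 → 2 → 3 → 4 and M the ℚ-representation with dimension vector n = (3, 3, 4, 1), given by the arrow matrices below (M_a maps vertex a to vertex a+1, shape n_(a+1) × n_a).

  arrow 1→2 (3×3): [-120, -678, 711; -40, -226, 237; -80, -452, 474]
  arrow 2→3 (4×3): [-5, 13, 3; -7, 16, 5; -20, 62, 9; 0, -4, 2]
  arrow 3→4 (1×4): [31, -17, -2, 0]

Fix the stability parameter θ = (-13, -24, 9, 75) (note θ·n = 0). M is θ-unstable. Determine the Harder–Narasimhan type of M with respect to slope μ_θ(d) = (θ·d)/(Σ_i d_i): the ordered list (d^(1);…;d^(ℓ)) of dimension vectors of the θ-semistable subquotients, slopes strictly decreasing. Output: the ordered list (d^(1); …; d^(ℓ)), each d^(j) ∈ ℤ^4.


Via rank(M_{q-1}∘⋯∘M_p): M ≅ I[1,1]^2, I[1,4], I[2,3]^2, I[3,3].
μ_θ-semistable layers: μ^(1)=75; μ^(2)=9; μ^(3)=-13; μ^(4)=-37/2; μ^(5)=-24

((0, 0, 0, 1); (0, 0, 4, 0); (2, 0, 0, 0); (1, 1, 0, 0); (0, 2, 0, 0))


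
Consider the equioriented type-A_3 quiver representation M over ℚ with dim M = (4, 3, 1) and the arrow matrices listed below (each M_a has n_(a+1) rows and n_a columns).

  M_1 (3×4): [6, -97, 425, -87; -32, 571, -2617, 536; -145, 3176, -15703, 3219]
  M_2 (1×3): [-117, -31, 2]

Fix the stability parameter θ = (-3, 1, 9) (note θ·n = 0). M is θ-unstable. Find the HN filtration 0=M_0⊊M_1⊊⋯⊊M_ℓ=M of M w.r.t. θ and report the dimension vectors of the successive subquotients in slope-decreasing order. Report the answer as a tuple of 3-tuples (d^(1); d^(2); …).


Interval decomposition of M: I[1,1], I[1,2]^2, I[1,3].
HN type (ℓ=3): μ^(1)=9; μ^(2)=1; μ^(3)=-3

((0, 0, 1); (0, 3, 0); (4, 0, 0))


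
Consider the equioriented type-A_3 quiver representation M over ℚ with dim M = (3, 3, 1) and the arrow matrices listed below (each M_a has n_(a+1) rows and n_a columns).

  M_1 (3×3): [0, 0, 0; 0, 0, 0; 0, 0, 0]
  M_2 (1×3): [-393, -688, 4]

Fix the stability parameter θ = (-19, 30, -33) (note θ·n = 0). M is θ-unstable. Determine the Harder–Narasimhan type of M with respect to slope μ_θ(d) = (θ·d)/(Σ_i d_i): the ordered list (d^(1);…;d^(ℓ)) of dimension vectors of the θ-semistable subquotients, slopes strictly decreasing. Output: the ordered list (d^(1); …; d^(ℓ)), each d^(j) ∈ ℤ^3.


Interval decomposition of M: I[1,1]^3, I[2,2]^2, I[2,3].
HN type (ℓ=3): μ^(1)=30; μ^(2)=-3/2; μ^(3)=-19

((0, 2, 0); (0, 1, 1); (3, 0, 0))


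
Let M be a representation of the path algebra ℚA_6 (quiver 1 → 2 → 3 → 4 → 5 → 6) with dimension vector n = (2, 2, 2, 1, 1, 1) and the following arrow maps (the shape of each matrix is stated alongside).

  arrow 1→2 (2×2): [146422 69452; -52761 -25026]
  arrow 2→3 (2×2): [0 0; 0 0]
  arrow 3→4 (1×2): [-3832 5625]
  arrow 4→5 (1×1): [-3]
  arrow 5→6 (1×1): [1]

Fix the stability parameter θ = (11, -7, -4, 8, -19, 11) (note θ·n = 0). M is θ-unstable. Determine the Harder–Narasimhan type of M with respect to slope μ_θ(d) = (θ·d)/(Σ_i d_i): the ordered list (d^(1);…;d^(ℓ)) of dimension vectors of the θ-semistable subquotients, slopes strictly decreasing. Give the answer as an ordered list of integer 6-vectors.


Barcode: M ≅ I[1,1], I[1,2], I[2,2], I[3,3], I[3,6]. HN layers by μ_θ (5 steps, strictly decreasing):
  μ^(1)=11; μ^(2)=2; μ^(3)=-4; μ^(4)=-5; μ^(5)=-7

((1, 0, 0, 0, 0, 1); (1, 1, 0, 0, 0, 0); (0, 0, 1, 0, 0, 0); (0, 0, 1, 1, 1, 0); (0, 1, 0, 0, 0, 0))


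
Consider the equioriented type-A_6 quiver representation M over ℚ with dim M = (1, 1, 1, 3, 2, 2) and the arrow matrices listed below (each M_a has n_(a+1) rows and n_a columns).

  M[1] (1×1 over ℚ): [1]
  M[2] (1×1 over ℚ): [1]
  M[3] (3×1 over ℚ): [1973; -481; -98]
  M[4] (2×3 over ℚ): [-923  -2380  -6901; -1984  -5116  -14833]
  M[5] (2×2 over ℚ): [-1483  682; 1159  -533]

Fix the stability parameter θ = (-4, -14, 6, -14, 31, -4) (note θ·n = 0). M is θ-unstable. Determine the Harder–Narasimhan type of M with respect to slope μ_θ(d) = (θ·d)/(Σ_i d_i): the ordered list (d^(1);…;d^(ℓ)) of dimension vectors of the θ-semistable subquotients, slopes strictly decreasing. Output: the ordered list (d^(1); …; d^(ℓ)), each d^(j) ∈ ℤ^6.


Via rank(M_{q-1}∘⋯∘M_p): M ≅ I[1,6], I[4,4], I[4,6].
μ_θ-semistable layers: μ^(1)=27/2; μ^(2)=-4; μ^(3)=-9; μ^(4)=-14

((0, 0, 0, 0, 2, 2); (0, 0, 1, 1, 0, 0); (1, 1, 0, 0, 0, 0); (0, 0, 0, 2, 0, 0))


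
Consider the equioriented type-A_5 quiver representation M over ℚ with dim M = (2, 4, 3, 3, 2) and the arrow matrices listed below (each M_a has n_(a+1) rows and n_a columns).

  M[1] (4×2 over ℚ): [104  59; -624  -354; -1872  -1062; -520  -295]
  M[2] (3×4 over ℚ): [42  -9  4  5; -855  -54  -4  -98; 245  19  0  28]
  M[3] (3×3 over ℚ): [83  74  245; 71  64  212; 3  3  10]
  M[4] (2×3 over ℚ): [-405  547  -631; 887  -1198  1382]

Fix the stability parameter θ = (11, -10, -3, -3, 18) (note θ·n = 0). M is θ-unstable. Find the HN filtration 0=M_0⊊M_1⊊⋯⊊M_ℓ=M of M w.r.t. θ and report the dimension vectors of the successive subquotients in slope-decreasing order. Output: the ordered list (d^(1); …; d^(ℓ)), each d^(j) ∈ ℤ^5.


Via rank(M_{q-1}∘⋯∘M_p): M ≅ I[1,1], I[1,5], I[2,2], I[2,4], I[2,5].
μ_θ-semistable layers: μ^(1)=18; μ^(2)=11; μ^(3)=-5/4; μ^(4)=-3; μ^(5)=-10

((0, 0, 0, 0, 2); (1, 0, 0, 0, 0); (1, 1, 1, 1, 0); (0, 0, 2, 2, 0); (0, 3, 0, 0, 0))


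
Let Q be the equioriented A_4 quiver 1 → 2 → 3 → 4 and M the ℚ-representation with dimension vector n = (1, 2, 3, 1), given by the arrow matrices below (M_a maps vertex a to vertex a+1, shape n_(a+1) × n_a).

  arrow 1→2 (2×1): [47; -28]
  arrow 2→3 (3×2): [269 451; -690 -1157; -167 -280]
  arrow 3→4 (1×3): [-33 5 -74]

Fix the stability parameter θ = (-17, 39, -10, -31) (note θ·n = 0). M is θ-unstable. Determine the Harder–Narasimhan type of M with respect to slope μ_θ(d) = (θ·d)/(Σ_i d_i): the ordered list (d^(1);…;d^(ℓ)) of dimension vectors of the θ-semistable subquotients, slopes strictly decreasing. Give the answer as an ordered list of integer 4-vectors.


Interval decomposition of M: I[1,4], I[2,3], I[3,3].
HN type (ℓ=4): μ^(1)=29/2; μ^(2)=-2/3; μ^(3)=-10; μ^(4)=-17

((0, 1, 1, 0); (0, 1, 1, 1); (0, 0, 1, 0); (1, 0, 0, 0))


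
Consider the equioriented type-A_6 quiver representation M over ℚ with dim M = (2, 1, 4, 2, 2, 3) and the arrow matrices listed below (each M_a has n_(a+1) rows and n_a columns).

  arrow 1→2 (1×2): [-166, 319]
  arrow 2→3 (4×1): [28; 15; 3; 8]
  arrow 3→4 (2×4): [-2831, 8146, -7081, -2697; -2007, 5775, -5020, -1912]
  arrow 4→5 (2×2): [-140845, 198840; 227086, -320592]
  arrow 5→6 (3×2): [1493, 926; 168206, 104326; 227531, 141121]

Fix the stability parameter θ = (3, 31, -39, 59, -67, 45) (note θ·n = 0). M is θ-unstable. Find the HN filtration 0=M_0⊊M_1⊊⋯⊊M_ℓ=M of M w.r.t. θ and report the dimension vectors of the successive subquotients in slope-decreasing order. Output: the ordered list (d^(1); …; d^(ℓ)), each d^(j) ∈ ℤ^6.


Interval decomposition of M: I[1,1], I[1,6], I[3,3]^2, I[3,4], I[5,6], I[6,6].
HN type (ℓ=6): μ^(1)=59; μ^(2)=45; μ^(3)=3; μ^(4)=-13/5; μ^(5)=-39; μ^(6)=-67

((0, 0, 0, 1, 0, 0); (0, 0, 0, 0, 0, 3); (1, 0, 0, 0, 0, 0); (1, 1, 1, 1, 1, 0); (0, 0, 3, 0, 0, 0); (0, 0, 0, 0, 1, 0))


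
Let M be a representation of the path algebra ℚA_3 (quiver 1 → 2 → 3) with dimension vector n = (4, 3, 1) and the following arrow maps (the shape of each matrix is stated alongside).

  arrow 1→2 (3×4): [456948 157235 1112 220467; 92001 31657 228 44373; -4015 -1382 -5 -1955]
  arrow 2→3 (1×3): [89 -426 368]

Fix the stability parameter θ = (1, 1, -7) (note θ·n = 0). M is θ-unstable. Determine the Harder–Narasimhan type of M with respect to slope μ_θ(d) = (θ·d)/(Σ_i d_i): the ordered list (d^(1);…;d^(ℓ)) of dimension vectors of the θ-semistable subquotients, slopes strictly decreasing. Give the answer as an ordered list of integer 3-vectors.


Via rank(M_{q-1}∘⋯∘M_p): M ≅ I[1,1], I[1,2]^2, I[1,3].
μ_θ-semistable layers: μ^(1)=1; μ^(2)=-5/3

((3, 2, 0); (1, 1, 1))


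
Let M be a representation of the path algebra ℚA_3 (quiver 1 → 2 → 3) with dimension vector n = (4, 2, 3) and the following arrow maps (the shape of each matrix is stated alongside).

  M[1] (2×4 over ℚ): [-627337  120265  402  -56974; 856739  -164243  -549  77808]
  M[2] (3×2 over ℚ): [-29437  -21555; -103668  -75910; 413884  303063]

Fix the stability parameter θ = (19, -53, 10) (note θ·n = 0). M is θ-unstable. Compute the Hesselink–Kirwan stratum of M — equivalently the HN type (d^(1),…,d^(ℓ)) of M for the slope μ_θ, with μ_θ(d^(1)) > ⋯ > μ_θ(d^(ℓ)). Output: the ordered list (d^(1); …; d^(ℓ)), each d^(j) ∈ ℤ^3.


Barcode: M ≅ I[1,1]^2, I[1,3]^2, I[3,3]. HN layers by μ_θ (3 steps, strictly decreasing):
  μ^(1)=19; μ^(2)=10; μ^(3)=-17

((2, 0, 0); (0, 0, 3); (2, 2, 0))


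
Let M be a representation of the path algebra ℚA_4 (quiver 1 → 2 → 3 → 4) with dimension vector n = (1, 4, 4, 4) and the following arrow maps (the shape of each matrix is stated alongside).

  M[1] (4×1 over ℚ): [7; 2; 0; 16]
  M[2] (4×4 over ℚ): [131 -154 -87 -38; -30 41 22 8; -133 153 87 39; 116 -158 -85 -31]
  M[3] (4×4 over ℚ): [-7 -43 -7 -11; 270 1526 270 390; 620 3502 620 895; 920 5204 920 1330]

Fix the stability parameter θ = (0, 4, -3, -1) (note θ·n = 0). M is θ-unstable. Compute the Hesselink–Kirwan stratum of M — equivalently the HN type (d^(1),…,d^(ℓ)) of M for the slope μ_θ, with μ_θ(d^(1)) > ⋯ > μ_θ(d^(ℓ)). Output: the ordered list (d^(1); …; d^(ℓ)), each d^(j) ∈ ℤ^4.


Barcode: M ≅ I[1,3], I[2,3], I[2,4]^2, I[4,4]^2. HN layers by μ_θ (3 steps, strictly decreasing):
  μ^(1)=1/2; μ^(2)=0; μ^(3)=-1

((0, 2, 2, 0); (1, 2, 2, 2); (0, 0, 0, 2))


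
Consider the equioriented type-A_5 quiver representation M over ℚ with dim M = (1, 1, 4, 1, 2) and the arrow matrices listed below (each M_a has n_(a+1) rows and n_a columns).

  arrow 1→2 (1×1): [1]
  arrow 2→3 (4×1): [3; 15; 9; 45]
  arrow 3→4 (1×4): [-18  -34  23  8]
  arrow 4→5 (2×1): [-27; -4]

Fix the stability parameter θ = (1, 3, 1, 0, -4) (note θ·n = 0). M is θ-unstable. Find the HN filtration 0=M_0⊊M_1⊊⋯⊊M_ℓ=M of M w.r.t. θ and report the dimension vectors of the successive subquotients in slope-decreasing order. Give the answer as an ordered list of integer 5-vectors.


Interval decomposition of M: I[1,5], I[3,3]^3, I[5,5].
HN type (ℓ=3): μ^(1)=1; μ^(2)=1/5; μ^(3)=-4

((0, 0, 3, 0, 0); (1, 1, 1, 1, 1); (0, 0, 0, 0, 1))


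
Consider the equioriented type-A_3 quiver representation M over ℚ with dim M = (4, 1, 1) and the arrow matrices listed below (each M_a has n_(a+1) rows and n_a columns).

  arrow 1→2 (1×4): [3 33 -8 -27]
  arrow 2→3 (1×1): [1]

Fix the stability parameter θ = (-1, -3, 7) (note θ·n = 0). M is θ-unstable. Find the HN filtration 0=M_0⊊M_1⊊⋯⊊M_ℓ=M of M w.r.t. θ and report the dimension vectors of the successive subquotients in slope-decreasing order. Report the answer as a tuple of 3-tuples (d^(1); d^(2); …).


Interval decomposition of M: I[1,1]^3, I[1,3].
HN type (ℓ=3): μ^(1)=7; μ^(2)=-1; μ^(3)=-2

((0, 0, 1); (3, 0, 0); (1, 1, 0))


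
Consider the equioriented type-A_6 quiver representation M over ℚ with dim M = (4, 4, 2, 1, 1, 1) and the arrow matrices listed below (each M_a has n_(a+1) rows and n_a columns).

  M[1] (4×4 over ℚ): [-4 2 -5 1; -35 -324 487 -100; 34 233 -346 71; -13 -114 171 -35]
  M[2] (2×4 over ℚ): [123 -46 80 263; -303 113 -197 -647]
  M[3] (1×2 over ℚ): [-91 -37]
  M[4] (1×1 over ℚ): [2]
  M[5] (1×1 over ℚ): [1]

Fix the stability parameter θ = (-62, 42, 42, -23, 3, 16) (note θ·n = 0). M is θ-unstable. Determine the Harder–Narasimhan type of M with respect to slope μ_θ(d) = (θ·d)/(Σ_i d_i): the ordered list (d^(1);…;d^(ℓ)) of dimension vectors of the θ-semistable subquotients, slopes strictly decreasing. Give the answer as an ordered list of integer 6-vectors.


Via rank(M_{q-1}∘⋯∘M_p): M ≅ I[1,2]^2, I[1,3], I[1,6].
μ_θ-semistable layers: μ^(1)=42; μ^(2)=16; μ^(3)=-62

((0, 3, 1, 0, 0, 0); (0, 1, 1, 1, 1, 1); (4, 0, 0, 0, 0, 0))


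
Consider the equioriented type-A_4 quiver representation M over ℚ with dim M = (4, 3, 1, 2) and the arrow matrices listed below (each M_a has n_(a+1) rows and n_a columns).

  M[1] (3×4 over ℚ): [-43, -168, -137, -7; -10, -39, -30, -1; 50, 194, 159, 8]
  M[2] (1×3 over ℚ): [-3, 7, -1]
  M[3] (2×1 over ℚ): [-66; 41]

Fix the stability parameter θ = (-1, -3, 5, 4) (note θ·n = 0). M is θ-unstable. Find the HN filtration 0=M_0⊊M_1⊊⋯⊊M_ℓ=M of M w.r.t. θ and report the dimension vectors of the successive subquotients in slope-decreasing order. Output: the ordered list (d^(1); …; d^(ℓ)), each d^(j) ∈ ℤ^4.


Via rank(M_{q-1}∘⋯∘M_p): M ≅ I[1,1], I[1,2]^2, I[1,4], I[4,4].
μ_θ-semistable layers: μ^(1)=9/2; μ^(2)=4; μ^(3)=-1; μ^(4)=-2

((0, 0, 1, 1); (0, 0, 0, 1); (1, 0, 0, 0); (3, 3, 0, 0))


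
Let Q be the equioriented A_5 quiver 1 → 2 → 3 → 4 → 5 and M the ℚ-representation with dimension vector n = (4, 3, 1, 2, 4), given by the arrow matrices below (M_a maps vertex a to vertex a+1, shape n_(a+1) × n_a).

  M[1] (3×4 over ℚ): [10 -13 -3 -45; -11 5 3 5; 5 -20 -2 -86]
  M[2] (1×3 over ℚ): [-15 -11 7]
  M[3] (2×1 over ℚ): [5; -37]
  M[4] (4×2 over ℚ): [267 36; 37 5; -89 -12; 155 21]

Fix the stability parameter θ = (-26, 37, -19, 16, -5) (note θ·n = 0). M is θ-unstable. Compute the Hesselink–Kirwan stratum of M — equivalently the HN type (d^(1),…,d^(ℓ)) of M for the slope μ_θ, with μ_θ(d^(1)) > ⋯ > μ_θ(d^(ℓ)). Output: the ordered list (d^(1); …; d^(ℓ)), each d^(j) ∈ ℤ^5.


Via rank(M_{q-1}∘⋯∘M_p): M ≅ I[1,1], I[1,2]^2, I[1,5], I[4,5], I[5,5]^2.
μ_θ-semistable layers: μ^(1)=37; μ^(2)=29/4; μ^(3)=11/2; μ^(4)=-5; μ^(5)=-26

((0, 2, 0, 0, 0); (0, 1, 1, 1, 1); (0, 0, 0, 1, 1); (0, 0, 0, 0, 2); (4, 0, 0, 0, 0))


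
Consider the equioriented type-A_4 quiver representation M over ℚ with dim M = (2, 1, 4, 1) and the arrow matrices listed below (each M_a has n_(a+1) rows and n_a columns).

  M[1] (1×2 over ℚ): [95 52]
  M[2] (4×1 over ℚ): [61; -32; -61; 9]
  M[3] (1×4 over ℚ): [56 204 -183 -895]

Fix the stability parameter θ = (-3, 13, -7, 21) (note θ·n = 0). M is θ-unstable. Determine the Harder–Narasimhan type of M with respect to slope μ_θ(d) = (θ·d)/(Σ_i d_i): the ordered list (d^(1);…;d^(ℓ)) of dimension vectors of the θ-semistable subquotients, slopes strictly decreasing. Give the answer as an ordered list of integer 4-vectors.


Via rank(M_{q-1}∘⋯∘M_p): M ≅ I[1,1], I[1,4], I[3,3]^3.
μ_θ-semistable layers: μ^(1)=21; μ^(2)=3; μ^(3)=-3; μ^(4)=-7

((0, 0, 0, 1); (0, 1, 1, 0); (2, 0, 0, 0); (0, 0, 3, 0))


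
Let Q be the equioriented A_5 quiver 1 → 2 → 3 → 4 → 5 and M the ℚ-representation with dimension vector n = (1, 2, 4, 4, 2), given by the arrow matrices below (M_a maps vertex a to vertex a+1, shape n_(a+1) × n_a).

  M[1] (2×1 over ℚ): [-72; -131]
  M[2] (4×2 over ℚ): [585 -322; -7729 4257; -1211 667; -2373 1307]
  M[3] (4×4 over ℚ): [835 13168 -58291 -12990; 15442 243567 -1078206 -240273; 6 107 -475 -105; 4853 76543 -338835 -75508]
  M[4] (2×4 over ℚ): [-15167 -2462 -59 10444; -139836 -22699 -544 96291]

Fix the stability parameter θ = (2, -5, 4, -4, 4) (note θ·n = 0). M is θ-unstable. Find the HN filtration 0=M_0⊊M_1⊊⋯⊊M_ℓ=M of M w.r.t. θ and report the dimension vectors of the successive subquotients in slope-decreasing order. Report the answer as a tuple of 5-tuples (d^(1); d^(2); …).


Via rank(M_{q-1}∘⋯∘M_p): M ≅ I[1,5], I[2,4], I[3,4], I[3,5].
μ_θ-semistable layers: μ^(1)=4; μ^(2)=0; μ^(3)=-3/2; μ^(4)=-5

((0, 0, 0, 0, 2); (0, 0, 4, 4, 0); (1, 1, 0, 0, 0); (0, 1, 0, 0, 0))


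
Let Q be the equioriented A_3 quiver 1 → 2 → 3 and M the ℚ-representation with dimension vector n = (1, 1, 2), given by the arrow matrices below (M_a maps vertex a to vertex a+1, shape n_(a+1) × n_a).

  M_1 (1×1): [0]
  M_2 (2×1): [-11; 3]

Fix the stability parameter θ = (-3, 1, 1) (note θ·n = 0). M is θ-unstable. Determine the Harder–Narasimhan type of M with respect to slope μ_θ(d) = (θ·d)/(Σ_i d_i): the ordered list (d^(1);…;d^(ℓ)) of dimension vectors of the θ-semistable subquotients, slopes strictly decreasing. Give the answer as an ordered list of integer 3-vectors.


Via rank(M_{q-1}∘⋯∘M_p): M ≅ I[1,1], I[2,3], I[3,3].
μ_θ-semistable layers: μ^(1)=1; μ^(2)=-3

((0, 1, 2); (1, 0, 0))


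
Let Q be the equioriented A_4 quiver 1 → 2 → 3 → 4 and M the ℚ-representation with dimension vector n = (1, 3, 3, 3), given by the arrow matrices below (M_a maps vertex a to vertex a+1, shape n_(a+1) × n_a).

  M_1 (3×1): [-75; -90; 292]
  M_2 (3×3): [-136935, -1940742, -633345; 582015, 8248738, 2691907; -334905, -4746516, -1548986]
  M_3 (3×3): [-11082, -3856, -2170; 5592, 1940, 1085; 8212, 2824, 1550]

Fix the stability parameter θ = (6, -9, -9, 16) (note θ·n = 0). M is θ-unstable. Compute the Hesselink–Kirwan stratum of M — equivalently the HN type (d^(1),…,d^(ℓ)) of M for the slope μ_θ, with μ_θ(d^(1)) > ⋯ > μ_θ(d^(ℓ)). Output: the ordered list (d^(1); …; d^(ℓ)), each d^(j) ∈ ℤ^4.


Barcode: M ≅ I[1,4], I[2,2], I[2,4], I[3,3], I[4,4]. HN layers by μ_θ (3 steps, strictly decreasing):
  μ^(1)=16; μ^(2)=-4; μ^(3)=-9

((0, 0, 0, 3); (1, 1, 1, 0); (0, 2, 2, 0))


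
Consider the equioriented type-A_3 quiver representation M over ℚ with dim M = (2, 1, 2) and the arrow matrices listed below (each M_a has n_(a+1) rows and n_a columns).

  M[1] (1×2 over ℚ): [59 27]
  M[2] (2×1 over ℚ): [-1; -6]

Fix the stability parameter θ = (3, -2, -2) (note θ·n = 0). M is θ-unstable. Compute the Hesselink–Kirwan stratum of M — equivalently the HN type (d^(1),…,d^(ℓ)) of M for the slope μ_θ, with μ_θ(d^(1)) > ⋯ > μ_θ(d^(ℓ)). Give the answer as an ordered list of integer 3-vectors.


Barcode: M ≅ I[1,1], I[1,3], I[3,3]. HN layers by μ_θ (3 steps, strictly decreasing):
  μ^(1)=3; μ^(2)=-1/3; μ^(3)=-2

((1, 0, 0); (1, 1, 1); (0, 0, 1))


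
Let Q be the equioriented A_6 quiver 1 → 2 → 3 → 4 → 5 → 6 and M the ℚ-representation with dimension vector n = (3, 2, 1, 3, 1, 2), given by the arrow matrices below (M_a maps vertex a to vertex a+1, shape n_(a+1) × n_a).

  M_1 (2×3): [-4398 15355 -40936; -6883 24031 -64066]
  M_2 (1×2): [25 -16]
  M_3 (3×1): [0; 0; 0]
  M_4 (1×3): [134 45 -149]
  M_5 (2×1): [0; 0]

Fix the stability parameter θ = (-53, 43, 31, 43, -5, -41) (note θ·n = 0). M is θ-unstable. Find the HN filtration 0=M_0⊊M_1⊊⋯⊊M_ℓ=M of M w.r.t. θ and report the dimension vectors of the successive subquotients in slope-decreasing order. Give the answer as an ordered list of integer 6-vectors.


Via rank(M_{q-1}∘⋯∘M_p): M ≅ I[1,1], I[1,2], I[1,3], I[4,4]^2, I[4,5], I[6,6]^2.
μ_θ-semistable layers: μ^(1)=43; μ^(2)=37; μ^(3)=19; μ^(4)=-41; μ^(5)=-53

((0, 1, 0, 2, 0, 0); (0, 1, 1, 0, 0, 0); (0, 0, 0, 1, 1, 0); (0, 0, 0, 0, 0, 2); (3, 0, 0, 0, 0, 0))


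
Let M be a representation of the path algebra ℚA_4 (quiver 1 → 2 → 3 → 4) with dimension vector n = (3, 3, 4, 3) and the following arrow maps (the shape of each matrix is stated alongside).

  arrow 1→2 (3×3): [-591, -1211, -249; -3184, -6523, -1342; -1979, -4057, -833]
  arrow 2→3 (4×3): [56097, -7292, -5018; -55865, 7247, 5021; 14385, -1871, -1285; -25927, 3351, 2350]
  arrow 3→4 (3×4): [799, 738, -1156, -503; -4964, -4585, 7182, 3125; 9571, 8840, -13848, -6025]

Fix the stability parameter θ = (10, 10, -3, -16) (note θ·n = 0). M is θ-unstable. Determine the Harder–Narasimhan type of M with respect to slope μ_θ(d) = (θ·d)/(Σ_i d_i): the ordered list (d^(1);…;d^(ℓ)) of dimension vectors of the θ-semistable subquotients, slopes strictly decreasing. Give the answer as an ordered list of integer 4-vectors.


Via rank(M_{q-1}∘⋯∘M_p): M ≅ I[1,1], I[1,4]^2, I[2,3], I[3,3], I[4,4].
μ_θ-semistable layers: μ^(1)=10; μ^(2)=7/2; μ^(3)=1/4; μ^(4)=-3; μ^(5)=-16

((1, 0, 0, 0); (0, 1, 1, 0); (2, 2, 2, 2); (0, 0, 1, 0); (0, 0, 0, 1))


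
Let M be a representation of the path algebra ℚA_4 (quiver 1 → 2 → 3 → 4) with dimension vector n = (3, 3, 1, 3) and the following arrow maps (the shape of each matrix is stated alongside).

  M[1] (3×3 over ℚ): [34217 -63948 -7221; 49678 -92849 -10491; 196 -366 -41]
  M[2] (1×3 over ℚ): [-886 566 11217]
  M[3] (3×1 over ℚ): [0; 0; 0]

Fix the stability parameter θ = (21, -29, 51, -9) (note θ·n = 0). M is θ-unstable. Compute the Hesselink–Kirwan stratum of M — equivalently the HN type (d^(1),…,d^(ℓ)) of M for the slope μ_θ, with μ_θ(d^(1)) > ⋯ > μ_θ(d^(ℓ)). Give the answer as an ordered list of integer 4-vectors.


Interval decomposition of M: I[1,2]^2, I[1,3], I[4,4]^3.
HN type (ℓ=3): μ^(1)=51; μ^(2)=-4; μ^(3)=-9

((0, 0, 1, 0); (3, 3, 0, 0); (0, 0, 0, 3))


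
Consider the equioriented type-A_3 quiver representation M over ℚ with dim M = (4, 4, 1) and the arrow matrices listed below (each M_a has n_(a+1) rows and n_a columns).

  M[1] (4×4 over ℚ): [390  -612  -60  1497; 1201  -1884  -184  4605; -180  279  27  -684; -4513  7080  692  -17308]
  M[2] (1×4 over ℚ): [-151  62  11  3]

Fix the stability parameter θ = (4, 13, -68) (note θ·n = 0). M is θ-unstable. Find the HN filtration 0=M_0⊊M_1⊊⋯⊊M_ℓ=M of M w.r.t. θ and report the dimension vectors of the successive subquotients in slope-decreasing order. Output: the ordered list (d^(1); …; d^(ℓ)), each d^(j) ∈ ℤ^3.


Interval decomposition of M: I[1,1], I[1,2]^2, I[1,3], I[2,2].
HN type (ℓ=3): μ^(1)=13; μ^(2)=4; μ^(3)=-17

((0, 3, 0); (3, 0, 0); (1, 1, 1))


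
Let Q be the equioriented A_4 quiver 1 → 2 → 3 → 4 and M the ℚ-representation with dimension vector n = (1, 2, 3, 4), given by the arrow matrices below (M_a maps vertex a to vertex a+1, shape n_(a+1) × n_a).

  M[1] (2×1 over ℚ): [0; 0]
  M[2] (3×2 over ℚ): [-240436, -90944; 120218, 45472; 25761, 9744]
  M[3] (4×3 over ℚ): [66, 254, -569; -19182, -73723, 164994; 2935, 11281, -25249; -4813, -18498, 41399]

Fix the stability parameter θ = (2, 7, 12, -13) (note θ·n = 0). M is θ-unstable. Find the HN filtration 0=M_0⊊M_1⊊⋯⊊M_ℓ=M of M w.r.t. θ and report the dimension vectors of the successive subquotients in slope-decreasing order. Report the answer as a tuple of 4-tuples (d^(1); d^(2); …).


Via rank(M_{q-1}∘⋯∘M_p): M ≅ I[1,1], I[2,2], I[2,4], I[3,4]^2, I[4,4].
μ_θ-semistable layers: μ^(1)=7; μ^(2)=2; μ^(3)=-1/2; μ^(4)=-13

((0, 1, 0, 0); (1, 1, 1, 1); (0, 0, 2, 2); (0, 0, 0, 1))


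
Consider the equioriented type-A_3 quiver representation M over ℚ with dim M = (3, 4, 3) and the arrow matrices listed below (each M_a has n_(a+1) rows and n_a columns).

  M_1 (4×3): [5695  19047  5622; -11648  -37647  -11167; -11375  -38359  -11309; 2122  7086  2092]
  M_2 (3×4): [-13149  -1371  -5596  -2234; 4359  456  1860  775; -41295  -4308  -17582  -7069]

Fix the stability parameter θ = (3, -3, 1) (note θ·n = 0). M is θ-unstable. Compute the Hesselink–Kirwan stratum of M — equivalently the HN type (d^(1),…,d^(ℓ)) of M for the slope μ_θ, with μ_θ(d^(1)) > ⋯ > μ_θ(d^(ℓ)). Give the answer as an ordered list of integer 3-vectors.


Interval decomposition of M: I[1,3]^3, I[2,2].
HN type (ℓ=3): μ^(1)=1; μ^(2)=0; μ^(3)=-3

((0, 0, 3); (3, 3, 0); (0, 1, 0))


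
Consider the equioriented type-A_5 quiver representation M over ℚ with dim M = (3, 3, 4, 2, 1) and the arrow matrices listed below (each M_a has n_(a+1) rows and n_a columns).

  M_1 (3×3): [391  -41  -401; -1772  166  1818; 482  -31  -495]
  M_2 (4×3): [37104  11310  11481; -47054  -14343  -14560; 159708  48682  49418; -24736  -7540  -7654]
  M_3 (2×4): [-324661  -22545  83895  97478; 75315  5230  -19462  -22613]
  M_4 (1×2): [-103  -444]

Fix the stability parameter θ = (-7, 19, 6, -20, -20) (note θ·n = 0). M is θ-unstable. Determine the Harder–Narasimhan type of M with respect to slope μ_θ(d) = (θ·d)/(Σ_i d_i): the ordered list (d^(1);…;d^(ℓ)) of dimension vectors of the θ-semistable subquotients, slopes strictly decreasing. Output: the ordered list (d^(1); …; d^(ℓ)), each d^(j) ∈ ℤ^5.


Via rank(M_{q-1}∘⋯∘M_p): M ≅ I[1,2], I[1,4], I[1,5], I[3,3]^2.
μ_θ-semistable layers: μ^(1)=19; μ^(2)=6; μ^(3)=5/3; μ^(4)=-15/4; μ^(5)=-7

((0, 1, 0, 0, 0); (0, 0, 2, 0, 0); (0, 1, 1, 1, 0); (0, 1, 1, 1, 1); (3, 0, 0, 0, 0))


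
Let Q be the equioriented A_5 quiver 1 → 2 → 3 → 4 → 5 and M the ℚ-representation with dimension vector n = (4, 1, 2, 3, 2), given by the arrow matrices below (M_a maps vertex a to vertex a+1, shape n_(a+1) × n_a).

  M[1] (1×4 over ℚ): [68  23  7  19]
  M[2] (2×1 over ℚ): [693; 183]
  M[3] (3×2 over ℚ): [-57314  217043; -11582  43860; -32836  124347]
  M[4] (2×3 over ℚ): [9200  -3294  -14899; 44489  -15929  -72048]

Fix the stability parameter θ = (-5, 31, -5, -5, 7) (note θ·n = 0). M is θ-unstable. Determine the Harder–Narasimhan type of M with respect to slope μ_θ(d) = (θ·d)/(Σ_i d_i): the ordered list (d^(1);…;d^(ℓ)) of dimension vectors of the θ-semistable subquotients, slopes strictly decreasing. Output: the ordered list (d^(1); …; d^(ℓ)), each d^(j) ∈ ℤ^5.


Interval decomposition of M: I[1,1]^3, I[1,5], I[3,5], I[4,4].
HN type (ℓ=2): μ^(1)=7; μ^(2)=-5

((0, 1, 1, 1, 2); (4, 0, 1, 2, 0))
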